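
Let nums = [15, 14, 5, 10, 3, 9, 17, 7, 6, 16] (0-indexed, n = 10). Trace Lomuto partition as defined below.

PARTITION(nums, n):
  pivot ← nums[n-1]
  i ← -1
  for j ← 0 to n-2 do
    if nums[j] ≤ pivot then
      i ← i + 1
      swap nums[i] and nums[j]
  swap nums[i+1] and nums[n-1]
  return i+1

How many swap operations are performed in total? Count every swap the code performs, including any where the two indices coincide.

pivot = nums[9] = 16; i = -1
j=0: nums[0]=15 ≤ 16 → i=0, swap nums[0],nums[0] (no change) → [15, 14, 5, 10, 3, 9, 17, 7, 6, 16]
j=1: nums[1]=14 ≤ 16 → i=1, swap nums[1],nums[1] (no change) → [15, 14, 5, 10, 3, 9, 17, 7, 6, 16]
j=2: nums[2]=5 ≤ 16 → i=2, swap nums[2],nums[2] (no change) → [15, 14, 5, 10, 3, 9, 17, 7, 6, 16]
j=3: nums[3]=10 ≤ 16 → i=3, swap nums[3],nums[3] (no change) → [15, 14, 5, 10, 3, 9, 17, 7, 6, 16]
j=4: nums[4]=3 ≤ 16 → i=4, swap nums[4],nums[4] (no change) → [15, 14, 5, 10, 3, 9, 17, 7, 6, 16]
j=5: nums[5]=9 ≤ 16 → i=5, swap nums[5],nums[5] (no change) → [15, 14, 5, 10, 3, 9, 17, 7, 6, 16]
j=6: nums[6]=17 > 16 → no swap
j=7: nums[7]=7 ≤ 16 → i=6, swap nums[6],nums[7] → [15, 14, 5, 10, 3, 9, 7, 17, 6, 16]
j=8: nums[8]=6 ≤ 16 → i=7, swap nums[7],nums[8] → [15, 14, 5, 10, 3, 9, 7, 6, 17, 16]
final swap nums[8],nums[9] → [15, 14, 5, 10, 3, 9, 7, 6, 16, 17]; return 8

9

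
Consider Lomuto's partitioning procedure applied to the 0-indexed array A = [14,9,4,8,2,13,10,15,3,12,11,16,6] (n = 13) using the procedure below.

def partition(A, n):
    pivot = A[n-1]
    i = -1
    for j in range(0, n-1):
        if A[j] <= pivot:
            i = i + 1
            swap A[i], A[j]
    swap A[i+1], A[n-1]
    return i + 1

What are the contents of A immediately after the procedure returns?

[4,2,3,6,9,13,10,15,14,12,11,16,8]

pivot=6, i=-1
j=0: 14>6, skip
j=1: 9>6, skip
j=2: 4≤6, i=0, swap(0,2) ⇒ [4,9,14,8,2,13,10,15,3,12,11,16,6]
j=3: 8>6, skip
j=4: 2≤6, i=1, swap(1,4) ⇒ [4,2,14,8,9,13,10,15,3,12,11,16,6]
j=5: 13>6, skip
j=6: 10>6, skip
j=7: 15>6, skip
j=8: 3≤6, i=2, swap(2,8) ⇒ [4,2,3,8,9,13,10,15,14,12,11,16,6]
j=9: 12>6, skip
j=10: 11>6, skip
j=11: 16>6, skip
swap(3,12) ⇒ [4,2,3,6,9,13,10,15,14,12,11,16,8]; return 3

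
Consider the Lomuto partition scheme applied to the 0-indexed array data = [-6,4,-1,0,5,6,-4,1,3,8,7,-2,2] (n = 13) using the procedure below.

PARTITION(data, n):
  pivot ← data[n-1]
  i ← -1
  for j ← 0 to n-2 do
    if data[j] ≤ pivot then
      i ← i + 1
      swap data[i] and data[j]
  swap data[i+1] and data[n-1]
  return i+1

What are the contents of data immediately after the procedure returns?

[-6,-1,0,-4,1,-2,2,5,3,8,7,6,4]

pivot=2, i=-1
j=0: -6≤2, i=0, swap(0,0) ⇒ [-6,4,-1,0,5,6,-4,1,3,8,7,-2,2]
j=1: 4>2, skip
j=2: -1≤2, i=1, swap(1,2) ⇒ [-6,-1,4,0,5,6,-4,1,3,8,7,-2,2]
j=3: 0≤2, i=2, swap(2,3) ⇒ [-6,-1,0,4,5,6,-4,1,3,8,7,-2,2]
j=4: 5>2, skip
j=5: 6>2, skip
j=6: -4≤2, i=3, swap(3,6) ⇒ [-6,-1,0,-4,5,6,4,1,3,8,7,-2,2]
j=7: 1≤2, i=4, swap(4,7) ⇒ [-6,-1,0,-4,1,6,4,5,3,8,7,-2,2]
j=8: 3>2, skip
j=9: 8>2, skip
j=10: 7>2, skip
j=11: -2≤2, i=5, swap(5,11) ⇒ [-6,-1,0,-4,1,-2,4,5,3,8,7,6,2]
swap(6,12) ⇒ [-6,-1,0,-4,1,-2,2,5,3,8,7,6,4]; return 6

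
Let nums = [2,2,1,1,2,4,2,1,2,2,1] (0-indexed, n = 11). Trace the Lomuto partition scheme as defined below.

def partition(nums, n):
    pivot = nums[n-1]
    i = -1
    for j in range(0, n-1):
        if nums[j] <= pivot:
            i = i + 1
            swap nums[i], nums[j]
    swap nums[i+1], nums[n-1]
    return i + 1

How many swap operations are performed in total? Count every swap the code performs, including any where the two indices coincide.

4

pivot = nums[10] = 1; i = -1
j=0: nums[0]=2 > 1 → no swap
j=1: nums[1]=2 > 1 → no swap
j=2: nums[2]=1 ≤ 1 → i=0, swap nums[0],nums[2] → [1,2,2,1,2,4,2,1,2,2,1]
j=3: nums[3]=1 ≤ 1 → i=1, swap nums[1],nums[3] → [1,1,2,2,2,4,2,1,2,2,1]
j=4: nums[4]=2 > 1 → no swap
j=5: nums[5]=4 > 1 → no swap
j=6: nums[6]=2 > 1 → no swap
j=7: nums[7]=1 ≤ 1 → i=2, swap nums[2],nums[7] → [1,1,1,2,2,4,2,2,2,2,1]
j=8: nums[8]=2 > 1 → no swap
j=9: nums[9]=2 > 1 → no swap
final swap nums[3],nums[10] → [1,1,1,1,2,4,2,2,2,2,2]; return 3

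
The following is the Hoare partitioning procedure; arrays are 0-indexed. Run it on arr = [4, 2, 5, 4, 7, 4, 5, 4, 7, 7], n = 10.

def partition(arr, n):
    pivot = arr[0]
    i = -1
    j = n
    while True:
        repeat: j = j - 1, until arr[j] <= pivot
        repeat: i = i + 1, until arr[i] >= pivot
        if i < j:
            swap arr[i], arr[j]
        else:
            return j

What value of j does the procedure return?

pivot=4
j stops at 7 (4), i stops at 0 (4); swap ⇒ [4, 2, 5, 4, 7, 4, 5, 4, 7, 7]
j stops at 5 (4), i stops at 2 (5); swap ⇒ [4, 2, 4, 4, 7, 5, 5, 4, 7, 7]
j stops at 3, i stops at 3; i≥j ⇒ return 3. arr=[4, 2, 4, 4, 7, 5, 5, 4, 7, 7]

3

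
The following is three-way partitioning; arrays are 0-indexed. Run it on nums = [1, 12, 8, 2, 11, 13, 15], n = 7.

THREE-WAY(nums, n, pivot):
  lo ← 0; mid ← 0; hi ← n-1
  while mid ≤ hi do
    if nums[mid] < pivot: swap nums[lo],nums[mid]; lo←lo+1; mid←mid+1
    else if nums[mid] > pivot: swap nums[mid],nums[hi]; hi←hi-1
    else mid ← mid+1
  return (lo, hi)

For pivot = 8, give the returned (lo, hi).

pivot = 8; lo=0, mid=0, hi=6
nums[mid]=1<8: swap nums[0],nums[0]; lo=1,mid=1 → [1, 12, 8, 2, 11, 13, 15]
nums[mid]=12>8: swap nums[1],nums[6]; hi=5 → [1, 15, 8, 2, 11, 13, 12]
nums[mid]=15>8: swap nums[1],nums[5]; hi=4 → [1, 13, 8, 2, 11, 15, 12]
nums[mid]=13>8: swap nums[1],nums[4]; hi=3 → [1, 11, 8, 2, 13, 15, 12]
nums[mid]=11>8: swap nums[1],nums[3]; hi=2 → [1, 2, 8, 11, 13, 15, 12]
nums[mid]=2<8: swap nums[1],nums[1]; lo=2,mid=2 → [1, 2, 8, 11, 13, 15, 12]
nums[mid]=8=8: mid=3
end: lo=2, hi=2; nums = [1, 2, 8, 11, 13, 15, 12]

(2, 2)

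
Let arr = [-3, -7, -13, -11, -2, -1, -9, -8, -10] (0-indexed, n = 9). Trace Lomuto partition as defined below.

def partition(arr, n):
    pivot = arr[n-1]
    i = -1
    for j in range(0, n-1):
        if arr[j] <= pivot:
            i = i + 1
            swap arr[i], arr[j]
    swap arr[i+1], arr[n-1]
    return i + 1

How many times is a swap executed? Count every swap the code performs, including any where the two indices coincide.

pivot = arr[8] = -10; i = -1
j=0: arr[0]=-3 > -10 → no swap
j=1: arr[1]=-7 > -10 → no swap
j=2: arr[2]=-13 ≤ -10 → i=0, swap arr[0],arr[2] → [-13, -7, -3, -11, -2, -1, -9, -8, -10]
j=3: arr[3]=-11 ≤ -10 → i=1, swap arr[1],arr[3] → [-13, -11, -3, -7, -2, -1, -9, -8, -10]
j=4: arr[4]=-2 > -10 → no swap
j=5: arr[5]=-1 > -10 → no swap
j=6: arr[6]=-9 > -10 → no swap
j=7: arr[7]=-8 > -10 → no swap
final swap arr[2],arr[8] → [-13, -11, -10, -7, -2, -1, -9, -8, -3]; return 2

3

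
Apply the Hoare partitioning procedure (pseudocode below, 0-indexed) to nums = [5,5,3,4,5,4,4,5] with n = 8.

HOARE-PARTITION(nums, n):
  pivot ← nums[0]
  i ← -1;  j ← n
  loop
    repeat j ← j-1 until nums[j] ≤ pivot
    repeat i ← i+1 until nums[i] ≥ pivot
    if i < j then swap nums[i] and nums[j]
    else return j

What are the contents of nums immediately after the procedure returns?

[5,4,3,4,4,5,5,5]

pivot = nums[0] = 5; i = -1, j = 8
j→7 (nums[7]=5≤5), i→0 (nums[0]=5≥5); i<j, swap → [5,5,3,4,5,4,4,5]
j→6 (nums[6]=4≤5), i→1 (nums[1]=5≥5); i<j, swap → [5,4,3,4,5,4,5,5]
j→5 (nums[5]=4≤5), i→4 (nums[4]=5≥5); i<j, swap → [5,4,3,4,4,5,5,5]
j→4, i→5; i≥j, return j=4. nums = [5,4,3,4,4,5,5,5]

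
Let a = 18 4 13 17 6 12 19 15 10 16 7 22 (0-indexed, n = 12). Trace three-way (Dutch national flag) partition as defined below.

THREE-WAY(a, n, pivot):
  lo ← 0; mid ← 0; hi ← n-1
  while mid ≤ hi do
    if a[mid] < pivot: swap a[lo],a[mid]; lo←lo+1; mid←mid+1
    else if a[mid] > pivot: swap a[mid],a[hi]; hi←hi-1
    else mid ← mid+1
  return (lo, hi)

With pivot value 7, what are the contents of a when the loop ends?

lo=0 mid=0 hi=11
18>7: swap(0,11), hi=10 ⇒ 22 4 13 17 6 12 19 15 10 16 7 18
22>7: swap(0,10), hi=9 ⇒ 7 4 13 17 6 12 19 15 10 16 22 18
7=7: mid=1
4<7: swap(0,1), lo=1 mid=2 ⇒ 4 7 13 17 6 12 19 15 10 16 22 18
13>7: swap(2,9), hi=8 ⇒ 4 7 16 17 6 12 19 15 10 13 22 18
16>7: swap(2,8), hi=7 ⇒ 4 7 10 17 6 12 19 15 16 13 22 18
10>7: swap(2,7), hi=6 ⇒ 4 7 15 17 6 12 19 10 16 13 22 18
15>7: swap(2,6), hi=5 ⇒ 4 7 19 17 6 12 15 10 16 13 22 18
19>7: swap(2,5), hi=4 ⇒ 4 7 12 17 6 19 15 10 16 13 22 18
12>7: swap(2,4), hi=3 ⇒ 4 7 6 17 12 19 15 10 16 13 22 18
6<7: swap(1,2), lo=2 mid=3 ⇒ 4 6 7 17 12 19 15 10 16 13 22 18
17>7: swap(3,3), hi=2 ⇒ 4 6 7 17 12 19 15 10 16 13 22 18
done. lo=2 hi=2; a=4 6 7 17 12 19 15 10 16 13 22 18

4 6 7 17 12 19 15 10 16 13 22 18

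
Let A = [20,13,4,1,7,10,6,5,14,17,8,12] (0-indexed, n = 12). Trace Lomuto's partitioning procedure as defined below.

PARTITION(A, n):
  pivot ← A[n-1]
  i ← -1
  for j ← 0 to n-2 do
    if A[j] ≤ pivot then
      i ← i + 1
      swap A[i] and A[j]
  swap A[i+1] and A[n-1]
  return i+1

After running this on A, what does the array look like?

pivot = A[11] = 12; i = -1
j=0: A[0]=20 > 12 → no swap
j=1: A[1]=13 > 12 → no swap
j=2: A[2]=4 ≤ 12 → i=0, swap A[0],A[2] → [4,13,20,1,7,10,6,5,14,17,8,12]
j=3: A[3]=1 ≤ 12 → i=1, swap A[1],A[3] → [4,1,20,13,7,10,6,5,14,17,8,12]
j=4: A[4]=7 ≤ 12 → i=2, swap A[2],A[4] → [4,1,7,13,20,10,6,5,14,17,8,12]
j=5: A[5]=10 ≤ 12 → i=3, swap A[3],A[5] → [4,1,7,10,20,13,6,5,14,17,8,12]
j=6: A[6]=6 ≤ 12 → i=4, swap A[4],A[6] → [4,1,7,10,6,13,20,5,14,17,8,12]
j=7: A[7]=5 ≤ 12 → i=5, swap A[5],A[7] → [4,1,7,10,6,5,20,13,14,17,8,12]
j=8: A[8]=14 > 12 → no swap
j=9: A[9]=17 > 12 → no swap
j=10: A[10]=8 ≤ 12 → i=6, swap A[6],A[10] → [4,1,7,10,6,5,8,13,14,17,20,12]
final swap A[7],A[11] → [4,1,7,10,6,5,8,12,14,17,20,13]; return 7

[4,1,7,10,6,5,8,12,14,17,20,13]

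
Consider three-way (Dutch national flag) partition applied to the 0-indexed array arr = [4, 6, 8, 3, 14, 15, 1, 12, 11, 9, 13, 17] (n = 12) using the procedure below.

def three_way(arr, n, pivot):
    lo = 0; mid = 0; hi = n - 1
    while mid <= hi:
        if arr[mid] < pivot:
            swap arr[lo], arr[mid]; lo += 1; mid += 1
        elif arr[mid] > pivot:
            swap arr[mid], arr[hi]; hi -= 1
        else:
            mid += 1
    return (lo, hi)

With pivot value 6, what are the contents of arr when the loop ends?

pivot = 6; lo=0, mid=0, hi=11
arr[mid]=4<6: swap arr[0],arr[0]; lo=1,mid=1 → [4, 6, 8, 3, 14, 15, 1, 12, 11, 9, 13, 17]
arr[mid]=6=6: mid=2
arr[mid]=8>6: swap arr[2],arr[11]; hi=10 → [4, 6, 17, 3, 14, 15, 1, 12, 11, 9, 13, 8]
arr[mid]=17>6: swap arr[2],arr[10]; hi=9 → [4, 6, 13, 3, 14, 15, 1, 12, 11, 9, 17, 8]
arr[mid]=13>6: swap arr[2],arr[9]; hi=8 → [4, 6, 9, 3, 14, 15, 1, 12, 11, 13, 17, 8]
arr[mid]=9>6: swap arr[2],arr[8]; hi=7 → [4, 6, 11, 3, 14, 15, 1, 12, 9, 13, 17, 8]
arr[mid]=11>6: swap arr[2],arr[7]; hi=6 → [4, 6, 12, 3, 14, 15, 1, 11, 9, 13, 17, 8]
arr[mid]=12>6: swap arr[2],arr[6]; hi=5 → [4, 6, 1, 3, 14, 15, 12, 11, 9, 13, 17, 8]
arr[mid]=1<6: swap arr[1],arr[2]; lo=2,mid=3 → [4, 1, 6, 3, 14, 15, 12, 11, 9, 13, 17, 8]
arr[mid]=3<6: swap arr[2],arr[3]; lo=3,mid=4 → [4, 1, 3, 6, 14, 15, 12, 11, 9, 13, 17, 8]
arr[mid]=14>6: swap arr[4],arr[5]; hi=4 → [4, 1, 3, 6, 15, 14, 12, 11, 9, 13, 17, 8]
arr[mid]=15>6: swap arr[4],arr[4]; hi=3 → [4, 1, 3, 6, 15, 14, 12, 11, 9, 13, 17, 8]
end: lo=3, hi=3; arr = [4, 1, 3, 6, 15, 14, 12, 11, 9, 13, 17, 8]

[4, 1, 3, 6, 15, 14, 12, 11, 9, 13, 17, 8]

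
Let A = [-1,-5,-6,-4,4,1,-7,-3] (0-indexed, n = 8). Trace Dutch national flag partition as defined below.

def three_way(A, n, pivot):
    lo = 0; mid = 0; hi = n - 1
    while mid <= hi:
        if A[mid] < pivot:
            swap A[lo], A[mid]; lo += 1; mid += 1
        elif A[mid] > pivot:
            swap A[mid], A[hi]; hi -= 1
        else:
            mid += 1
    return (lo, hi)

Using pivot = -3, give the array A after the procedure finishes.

lo=0 mid=0 hi=7
-1>-3: swap(0,7), hi=6 ⇒ [-3,-5,-6,-4,4,1,-7,-1]
-3=-3: mid=1
-5<-3: swap(0,1), lo=1 mid=2 ⇒ [-5,-3,-6,-4,4,1,-7,-1]
-6<-3: swap(1,2), lo=2 mid=3 ⇒ [-5,-6,-3,-4,4,1,-7,-1]
-4<-3: swap(2,3), lo=3 mid=4 ⇒ [-5,-6,-4,-3,4,1,-7,-1]
4>-3: swap(4,6), hi=5 ⇒ [-5,-6,-4,-3,-7,1,4,-1]
-7<-3: swap(3,4), lo=4 mid=5 ⇒ [-5,-6,-4,-7,-3,1,4,-1]
1>-3: swap(5,5), hi=4 ⇒ [-5,-6,-4,-7,-3,1,4,-1]
done. lo=4 hi=4; A=[-5,-6,-4,-7,-3,1,4,-1]

[-5,-6,-4,-7,-3,1,4,-1]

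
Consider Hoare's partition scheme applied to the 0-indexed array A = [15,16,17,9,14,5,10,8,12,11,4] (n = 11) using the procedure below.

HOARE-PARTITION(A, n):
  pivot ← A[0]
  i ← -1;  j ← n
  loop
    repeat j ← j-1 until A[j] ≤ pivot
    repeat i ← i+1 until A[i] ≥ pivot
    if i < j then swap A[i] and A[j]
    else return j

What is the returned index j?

pivot = A[0] = 15; i = -1, j = 11
j→10 (A[10]=4≤15), i→0 (A[0]=15≥15); i<j, swap → [4,16,17,9,14,5,10,8,12,11,15]
j→9 (A[9]=11≤15), i→1 (A[1]=16≥15); i<j, swap → [4,11,17,9,14,5,10,8,12,16,15]
j→8 (A[8]=12≤15), i→2 (A[2]=17≥15); i<j, swap → [4,11,12,9,14,5,10,8,17,16,15]
j→7, i→8; i≥j, return j=7. A = [4,11,12,9,14,5,10,8,17,16,15]

7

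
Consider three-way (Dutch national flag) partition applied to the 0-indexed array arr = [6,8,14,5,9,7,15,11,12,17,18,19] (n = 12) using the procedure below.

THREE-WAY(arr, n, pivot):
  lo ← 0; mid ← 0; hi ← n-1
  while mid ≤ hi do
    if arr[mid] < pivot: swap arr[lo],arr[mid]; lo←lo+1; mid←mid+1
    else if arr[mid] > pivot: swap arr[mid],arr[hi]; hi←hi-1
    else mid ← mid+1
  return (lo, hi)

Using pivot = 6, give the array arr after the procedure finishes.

lo=0 mid=0 hi=11
6=6: mid=1
8>6: swap(1,11), hi=10 ⇒ [6,19,14,5,9,7,15,11,12,17,18,8]
19>6: swap(1,10), hi=9 ⇒ [6,18,14,5,9,7,15,11,12,17,19,8]
18>6: swap(1,9), hi=8 ⇒ [6,17,14,5,9,7,15,11,12,18,19,8]
17>6: swap(1,8), hi=7 ⇒ [6,12,14,5,9,7,15,11,17,18,19,8]
12>6: swap(1,7), hi=6 ⇒ [6,11,14,5,9,7,15,12,17,18,19,8]
11>6: swap(1,6), hi=5 ⇒ [6,15,14,5,9,7,11,12,17,18,19,8]
15>6: swap(1,5), hi=4 ⇒ [6,7,14,5,9,15,11,12,17,18,19,8]
7>6: swap(1,4), hi=3 ⇒ [6,9,14,5,7,15,11,12,17,18,19,8]
9>6: swap(1,3), hi=2 ⇒ [6,5,14,9,7,15,11,12,17,18,19,8]
5<6: swap(0,1), lo=1 mid=2 ⇒ [5,6,14,9,7,15,11,12,17,18,19,8]
14>6: swap(2,2), hi=1 ⇒ [5,6,14,9,7,15,11,12,17,18,19,8]
done. lo=1 hi=1; arr=[5,6,14,9,7,15,11,12,17,18,19,8]

[5,6,14,9,7,15,11,12,17,18,19,8]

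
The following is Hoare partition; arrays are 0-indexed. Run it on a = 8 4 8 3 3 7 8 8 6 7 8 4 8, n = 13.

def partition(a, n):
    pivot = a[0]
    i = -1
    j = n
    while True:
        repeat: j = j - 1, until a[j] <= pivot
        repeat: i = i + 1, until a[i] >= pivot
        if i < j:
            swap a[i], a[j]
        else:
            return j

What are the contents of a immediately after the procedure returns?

pivot=8
j stops at 12 (8), i stops at 0 (8); swap ⇒ 8 4 8 3 3 7 8 8 6 7 8 4 8
j stops at 11 (4), i stops at 2 (8); swap ⇒ 8 4 4 3 3 7 8 8 6 7 8 8 8
j stops at 10 (8), i stops at 6 (8); swap ⇒ 8 4 4 3 3 7 8 8 6 7 8 8 8
j stops at 9 (7), i stops at 7 (8); swap ⇒ 8 4 4 3 3 7 8 7 6 8 8 8 8
j stops at 8, i stops at 9; i≥j ⇒ return 8. a=8 4 4 3 3 7 8 7 6 8 8 8 8

8 4 4 3 3 7 8 7 6 8 8 8 8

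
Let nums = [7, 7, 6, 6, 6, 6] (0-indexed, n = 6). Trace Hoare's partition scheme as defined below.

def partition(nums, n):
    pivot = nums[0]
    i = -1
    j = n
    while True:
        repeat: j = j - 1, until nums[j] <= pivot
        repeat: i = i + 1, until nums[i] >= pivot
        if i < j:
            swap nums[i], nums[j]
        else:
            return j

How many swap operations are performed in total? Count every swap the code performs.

pivot=7
j stops at 5 (6), i stops at 0 (7); swap ⇒ [6, 7, 6, 6, 6, 7]
j stops at 4 (6), i stops at 1 (7); swap ⇒ [6, 6, 6, 6, 7, 7]
j stops at 3, i stops at 4; i≥j ⇒ return 3. nums=[6, 6, 6, 6, 7, 7]

2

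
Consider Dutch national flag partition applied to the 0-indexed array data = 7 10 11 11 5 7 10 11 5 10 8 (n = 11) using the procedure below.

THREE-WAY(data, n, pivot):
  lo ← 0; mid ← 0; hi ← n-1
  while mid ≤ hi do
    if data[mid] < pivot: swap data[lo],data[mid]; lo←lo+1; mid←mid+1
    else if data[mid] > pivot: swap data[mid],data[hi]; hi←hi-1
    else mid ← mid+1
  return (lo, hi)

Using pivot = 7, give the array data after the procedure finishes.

lo=0 mid=0 hi=10
7=7: mid=1
10>7: swap(1,10), hi=9 ⇒ 7 8 11 11 5 7 10 11 5 10 10
8>7: swap(1,9), hi=8 ⇒ 7 10 11 11 5 7 10 11 5 8 10
10>7: swap(1,8), hi=7 ⇒ 7 5 11 11 5 7 10 11 10 8 10
5<7: swap(0,1), lo=1 mid=2 ⇒ 5 7 11 11 5 7 10 11 10 8 10
11>7: swap(2,7), hi=6 ⇒ 5 7 11 11 5 7 10 11 10 8 10
11>7: swap(2,6), hi=5 ⇒ 5 7 10 11 5 7 11 11 10 8 10
10>7: swap(2,5), hi=4 ⇒ 5 7 7 11 5 10 11 11 10 8 10
7=7: mid=3
11>7: swap(3,4), hi=3 ⇒ 5 7 7 5 11 10 11 11 10 8 10
5<7: swap(1,3), lo=2 mid=4 ⇒ 5 5 7 7 11 10 11 11 10 8 10
done. lo=2 hi=3; data=5 5 7 7 11 10 11 11 10 8 10

5 5 7 7 11 10 11 11 10 8 10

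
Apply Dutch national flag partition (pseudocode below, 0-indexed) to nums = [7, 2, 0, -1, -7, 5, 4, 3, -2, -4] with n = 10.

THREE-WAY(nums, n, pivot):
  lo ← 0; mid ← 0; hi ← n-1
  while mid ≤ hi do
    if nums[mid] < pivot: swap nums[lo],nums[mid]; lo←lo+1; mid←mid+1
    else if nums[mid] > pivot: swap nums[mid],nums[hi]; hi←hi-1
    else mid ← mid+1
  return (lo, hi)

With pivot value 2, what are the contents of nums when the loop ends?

pivot = 2; lo=0, mid=0, hi=9
nums[mid]=7>2: swap nums[0],nums[9]; hi=8 → [-4, 2, 0, -1, -7, 5, 4, 3, -2, 7]
nums[mid]=-4<2: swap nums[0],nums[0]; lo=1,mid=1 → [-4, 2, 0, -1, -7, 5, 4, 3, -2, 7]
nums[mid]=2=2: mid=2
nums[mid]=0<2: swap nums[1],nums[2]; lo=2,mid=3 → [-4, 0, 2, -1, -7, 5, 4, 3, -2, 7]
nums[mid]=-1<2: swap nums[2],nums[3]; lo=3,mid=4 → [-4, 0, -1, 2, -7, 5, 4, 3, -2, 7]
nums[mid]=-7<2: swap nums[3],nums[4]; lo=4,mid=5 → [-4, 0, -1, -7, 2, 5, 4, 3, -2, 7]
nums[mid]=5>2: swap nums[5],nums[8]; hi=7 → [-4, 0, -1, -7, 2, -2, 4, 3, 5, 7]
nums[mid]=-2<2: swap nums[4],nums[5]; lo=5,mid=6 → [-4, 0, -1, -7, -2, 2, 4, 3, 5, 7]
nums[mid]=4>2: swap nums[6],nums[7]; hi=6 → [-4, 0, -1, -7, -2, 2, 3, 4, 5, 7]
nums[mid]=3>2: swap nums[6],nums[6]; hi=5 → [-4, 0, -1, -7, -2, 2, 3, 4, 5, 7]
end: lo=5, hi=5; nums = [-4, 0, -1, -7, -2, 2, 3, 4, 5, 7]

[-4, 0, -1, -7, -2, 2, 3, 4, 5, 7]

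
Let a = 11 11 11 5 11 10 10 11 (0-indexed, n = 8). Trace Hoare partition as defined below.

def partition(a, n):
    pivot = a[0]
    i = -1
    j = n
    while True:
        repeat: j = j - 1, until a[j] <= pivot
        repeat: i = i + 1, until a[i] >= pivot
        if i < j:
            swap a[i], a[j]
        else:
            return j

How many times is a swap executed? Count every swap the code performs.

3

pivot = a[0] = 11; i = -1, j = 8
j→7 (a[7]=11≤11), i→0 (a[0]=11≥11); i<j, swap → 11 11 11 5 11 10 10 11
j→6 (a[6]=10≤11), i→1 (a[1]=11≥11); i<j, swap → 11 10 11 5 11 10 11 11
j→5 (a[5]=10≤11), i→2 (a[2]=11≥11); i<j, swap → 11 10 10 5 11 11 11 11
j→4, i→4; i≥j, return j=4. a = 11 10 10 5 11 11 11 11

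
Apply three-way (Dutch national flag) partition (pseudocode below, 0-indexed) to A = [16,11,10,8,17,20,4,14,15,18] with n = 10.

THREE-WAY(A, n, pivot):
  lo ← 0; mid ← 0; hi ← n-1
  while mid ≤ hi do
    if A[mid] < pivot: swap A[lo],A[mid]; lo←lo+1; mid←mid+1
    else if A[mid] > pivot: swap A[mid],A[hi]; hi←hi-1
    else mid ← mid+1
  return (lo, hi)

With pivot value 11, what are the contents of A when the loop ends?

[4,10,8,11,20,17,14,15,18,16]

lo=0 mid=0 hi=9
16>11: swap(0,9), hi=8 ⇒ [18,11,10,8,17,20,4,14,15,16]
18>11: swap(0,8), hi=7 ⇒ [15,11,10,8,17,20,4,14,18,16]
15>11: swap(0,7), hi=6 ⇒ [14,11,10,8,17,20,4,15,18,16]
14>11: swap(0,6), hi=5 ⇒ [4,11,10,8,17,20,14,15,18,16]
4<11: swap(0,0), lo=1 mid=1 ⇒ [4,11,10,8,17,20,14,15,18,16]
11=11: mid=2
10<11: swap(1,2), lo=2 mid=3 ⇒ [4,10,11,8,17,20,14,15,18,16]
8<11: swap(2,3), lo=3 mid=4 ⇒ [4,10,8,11,17,20,14,15,18,16]
17>11: swap(4,5), hi=4 ⇒ [4,10,8,11,20,17,14,15,18,16]
20>11: swap(4,4), hi=3 ⇒ [4,10,8,11,20,17,14,15,18,16]
done. lo=3 hi=3; A=[4,10,8,11,20,17,14,15,18,16]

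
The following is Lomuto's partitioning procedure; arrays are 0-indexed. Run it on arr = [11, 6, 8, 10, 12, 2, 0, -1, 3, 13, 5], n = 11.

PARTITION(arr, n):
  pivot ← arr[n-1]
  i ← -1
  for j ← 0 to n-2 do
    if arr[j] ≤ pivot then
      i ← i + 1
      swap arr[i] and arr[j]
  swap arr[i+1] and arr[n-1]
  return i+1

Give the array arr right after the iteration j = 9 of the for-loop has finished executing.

pivot = arr[10] = 5; i = -1
j=0: arr[0]=11 > 5 → no swap
j=1: arr[1]=6 > 5 → no swap
j=2: arr[2]=8 > 5 → no swap
j=3: arr[3]=10 > 5 → no swap
j=4: arr[4]=12 > 5 → no swap
j=5: arr[5]=2 ≤ 5 → i=0, swap arr[0],arr[5] → [2, 6, 8, 10, 12, 11, 0, -1, 3, 13, 5]
j=6: arr[6]=0 ≤ 5 → i=1, swap arr[1],arr[6] → [2, 0, 8, 10, 12, 11, 6, -1, 3, 13, 5]
j=7: arr[7]=-1 ≤ 5 → i=2, swap arr[2],arr[7] → [2, 0, -1, 10, 12, 11, 6, 8, 3, 13, 5]
j=8: arr[8]=3 ≤ 5 → i=3, swap arr[3],arr[8] → [2, 0, -1, 3, 12, 11, 6, 8, 10, 13, 5]
j=9: arr[9]=13 > 5 → no swap
(after j=9) arr = [2, 0, -1, 3, 12, 11, 6, 8, 10, 13, 5]

[2, 0, -1, 3, 12, 11, 6, 8, 10, 13, 5]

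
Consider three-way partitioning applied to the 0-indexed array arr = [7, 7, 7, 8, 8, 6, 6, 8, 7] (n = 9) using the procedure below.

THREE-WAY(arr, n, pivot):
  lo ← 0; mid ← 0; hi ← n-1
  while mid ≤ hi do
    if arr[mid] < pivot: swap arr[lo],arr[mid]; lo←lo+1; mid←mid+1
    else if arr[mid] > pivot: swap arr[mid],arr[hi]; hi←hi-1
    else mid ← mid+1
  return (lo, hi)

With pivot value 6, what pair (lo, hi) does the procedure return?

pivot = 6; lo=0, mid=0, hi=8
arr[mid]=7>6: swap arr[0],arr[8]; hi=7 → [7, 7, 7, 8, 8, 6, 6, 8, 7]
arr[mid]=7>6: swap arr[0],arr[7]; hi=6 → [8, 7, 7, 8, 8, 6, 6, 7, 7]
arr[mid]=8>6: swap arr[0],arr[6]; hi=5 → [6, 7, 7, 8, 8, 6, 8, 7, 7]
arr[mid]=6=6: mid=1
arr[mid]=7>6: swap arr[1],arr[5]; hi=4 → [6, 6, 7, 8, 8, 7, 8, 7, 7]
arr[mid]=6=6: mid=2
arr[mid]=7>6: swap arr[2],arr[4]; hi=3 → [6, 6, 8, 8, 7, 7, 8, 7, 7]
arr[mid]=8>6: swap arr[2],arr[3]; hi=2 → [6, 6, 8, 8, 7, 7, 8, 7, 7]
arr[mid]=8>6: swap arr[2],arr[2]; hi=1 → [6, 6, 8, 8, 7, 7, 8, 7, 7]
end: lo=0, hi=1; arr = [6, 6, 8, 8, 7, 7, 8, 7, 7]

(0, 1)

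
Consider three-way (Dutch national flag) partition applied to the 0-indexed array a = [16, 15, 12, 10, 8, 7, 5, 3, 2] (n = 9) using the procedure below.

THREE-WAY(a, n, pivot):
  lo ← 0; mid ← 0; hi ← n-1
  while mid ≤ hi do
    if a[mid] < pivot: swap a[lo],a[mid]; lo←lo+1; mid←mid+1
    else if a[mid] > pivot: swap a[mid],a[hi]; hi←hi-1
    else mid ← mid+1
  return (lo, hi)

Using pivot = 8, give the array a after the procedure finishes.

[2, 3, 5, 7, 8, 10, 12, 15, 16]

lo=0 mid=0 hi=8
16>8: swap(0,8), hi=7 ⇒ [2, 15, 12, 10, 8, 7, 5, 3, 16]
2<8: swap(0,0), lo=1 mid=1 ⇒ [2, 15, 12, 10, 8, 7, 5, 3, 16]
15>8: swap(1,7), hi=6 ⇒ [2, 3, 12, 10, 8, 7, 5, 15, 16]
3<8: swap(1,1), lo=2 mid=2 ⇒ [2, 3, 12, 10, 8, 7, 5, 15, 16]
12>8: swap(2,6), hi=5 ⇒ [2, 3, 5, 10, 8, 7, 12, 15, 16]
5<8: swap(2,2), lo=3 mid=3 ⇒ [2, 3, 5, 10, 8, 7, 12, 15, 16]
10>8: swap(3,5), hi=4 ⇒ [2, 3, 5, 7, 8, 10, 12, 15, 16]
7<8: swap(3,3), lo=4 mid=4 ⇒ [2, 3, 5, 7, 8, 10, 12, 15, 16]
8=8: mid=5
done. lo=4 hi=4; a=[2, 3, 5, 7, 8, 10, 12, 15, 16]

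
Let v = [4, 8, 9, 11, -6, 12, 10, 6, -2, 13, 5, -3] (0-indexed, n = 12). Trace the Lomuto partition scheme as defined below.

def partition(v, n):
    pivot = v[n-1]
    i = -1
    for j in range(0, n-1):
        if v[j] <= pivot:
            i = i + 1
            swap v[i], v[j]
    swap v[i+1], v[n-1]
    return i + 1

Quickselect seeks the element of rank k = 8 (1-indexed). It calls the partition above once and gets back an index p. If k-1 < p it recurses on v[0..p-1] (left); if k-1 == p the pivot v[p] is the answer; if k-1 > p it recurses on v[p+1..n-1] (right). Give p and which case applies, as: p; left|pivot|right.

1; right

pivot = v[11] = -3; i = -1
j=0: v[0]=4 > -3 → no swap
j=1: v[1]=8 > -3 → no swap
j=2: v[2]=9 > -3 → no swap
j=3: v[3]=11 > -3 → no swap
j=4: v[4]=-6 ≤ -3 → i=0, swap v[0],v[4] → [-6, 8, 9, 11, 4, 12, 10, 6, -2, 13, 5, -3]
j=5: v[5]=12 > -3 → no swap
j=6: v[6]=10 > -3 → no swap
j=7: v[7]=6 > -3 → no swap
j=8: v[8]=-2 > -3 → no swap
j=9: v[9]=13 > -3 → no swap
j=10: v[10]=5 > -3 → no swap
final swap v[1],v[11] → [-6, -3, 9, 11, 4, 12, 10, 6, -2, 13, 5, 8]; return 1
p = 1; k-1 = 7 > 1 ⇒ right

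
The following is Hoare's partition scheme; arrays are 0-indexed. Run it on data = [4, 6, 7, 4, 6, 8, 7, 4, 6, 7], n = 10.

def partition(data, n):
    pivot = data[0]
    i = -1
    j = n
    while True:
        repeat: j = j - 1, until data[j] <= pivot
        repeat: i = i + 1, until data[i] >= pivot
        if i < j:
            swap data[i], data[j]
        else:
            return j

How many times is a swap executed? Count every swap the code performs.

pivot=4
j stops at 7 (4), i stops at 0 (4); swap ⇒ [4, 6, 7, 4, 6, 8, 7, 4, 6, 7]
j stops at 3 (4), i stops at 1 (6); swap ⇒ [4, 4, 7, 6, 6, 8, 7, 4, 6, 7]
j stops at 1, i stops at 2; i≥j ⇒ return 1. data=[4, 4, 7, 6, 6, 8, 7, 4, 6, 7]

2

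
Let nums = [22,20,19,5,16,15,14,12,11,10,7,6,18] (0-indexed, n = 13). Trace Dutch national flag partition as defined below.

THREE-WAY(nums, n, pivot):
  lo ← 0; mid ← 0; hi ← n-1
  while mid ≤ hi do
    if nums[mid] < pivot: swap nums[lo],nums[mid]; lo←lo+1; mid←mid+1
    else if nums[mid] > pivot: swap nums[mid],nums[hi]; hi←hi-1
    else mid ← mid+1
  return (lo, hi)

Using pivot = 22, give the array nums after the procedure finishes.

lo=0 mid=0 hi=12
22=22: mid=1
20<22: swap(0,1), lo=1 mid=2 ⇒ [20,22,19,5,16,15,14,12,11,10,7,6,18]
19<22: swap(1,2), lo=2 mid=3 ⇒ [20,19,22,5,16,15,14,12,11,10,7,6,18]
5<22: swap(2,3), lo=3 mid=4 ⇒ [20,19,5,22,16,15,14,12,11,10,7,6,18]
16<22: swap(3,4), lo=4 mid=5 ⇒ [20,19,5,16,22,15,14,12,11,10,7,6,18]
15<22: swap(4,5), lo=5 mid=6 ⇒ [20,19,5,16,15,22,14,12,11,10,7,6,18]
14<22: swap(5,6), lo=6 mid=7 ⇒ [20,19,5,16,15,14,22,12,11,10,7,6,18]
12<22: swap(6,7), lo=7 mid=8 ⇒ [20,19,5,16,15,14,12,22,11,10,7,6,18]
11<22: swap(7,8), lo=8 mid=9 ⇒ [20,19,5,16,15,14,12,11,22,10,7,6,18]
10<22: swap(8,9), lo=9 mid=10 ⇒ [20,19,5,16,15,14,12,11,10,22,7,6,18]
7<22: swap(9,10), lo=10 mid=11 ⇒ [20,19,5,16,15,14,12,11,10,7,22,6,18]
6<22: swap(10,11), lo=11 mid=12 ⇒ [20,19,5,16,15,14,12,11,10,7,6,22,18]
18<22: swap(11,12), lo=12 mid=13 ⇒ [20,19,5,16,15,14,12,11,10,7,6,18,22]
done. lo=12 hi=12; nums=[20,19,5,16,15,14,12,11,10,7,6,18,22]

[20,19,5,16,15,14,12,11,10,7,6,18,22]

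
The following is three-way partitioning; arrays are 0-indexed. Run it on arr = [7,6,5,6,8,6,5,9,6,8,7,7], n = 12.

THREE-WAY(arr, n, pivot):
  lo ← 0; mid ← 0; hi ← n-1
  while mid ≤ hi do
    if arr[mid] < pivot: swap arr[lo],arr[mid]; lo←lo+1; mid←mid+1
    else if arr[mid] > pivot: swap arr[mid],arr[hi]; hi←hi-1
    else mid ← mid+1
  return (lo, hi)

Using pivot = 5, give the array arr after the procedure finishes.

pivot = 5; lo=0, mid=0, hi=11
arr[mid]=7>5: swap arr[0],arr[11]; hi=10 → [7,6,5,6,8,6,5,9,6,8,7,7]
arr[mid]=7>5: swap arr[0],arr[10]; hi=9 → [7,6,5,6,8,6,5,9,6,8,7,7]
arr[mid]=7>5: swap arr[0],arr[9]; hi=8 → [8,6,5,6,8,6,5,9,6,7,7,7]
arr[mid]=8>5: swap arr[0],arr[8]; hi=7 → [6,6,5,6,8,6,5,9,8,7,7,7]
arr[mid]=6>5: swap arr[0],arr[7]; hi=6 → [9,6,5,6,8,6,5,6,8,7,7,7]
arr[mid]=9>5: swap arr[0],arr[6]; hi=5 → [5,6,5,6,8,6,9,6,8,7,7,7]
arr[mid]=5=5: mid=1
arr[mid]=6>5: swap arr[1],arr[5]; hi=4 → [5,6,5,6,8,6,9,6,8,7,7,7]
arr[mid]=6>5: swap arr[1],arr[4]; hi=3 → [5,8,5,6,6,6,9,6,8,7,7,7]
arr[mid]=8>5: swap arr[1],arr[3]; hi=2 → [5,6,5,8,6,6,9,6,8,7,7,7]
arr[mid]=6>5: swap arr[1],arr[2]; hi=1 → [5,5,6,8,6,6,9,6,8,7,7,7]
arr[mid]=5=5: mid=2
end: lo=0, hi=1; arr = [5,5,6,8,6,6,9,6,8,7,7,7]

[5,5,6,8,6,6,9,6,8,7,7,7]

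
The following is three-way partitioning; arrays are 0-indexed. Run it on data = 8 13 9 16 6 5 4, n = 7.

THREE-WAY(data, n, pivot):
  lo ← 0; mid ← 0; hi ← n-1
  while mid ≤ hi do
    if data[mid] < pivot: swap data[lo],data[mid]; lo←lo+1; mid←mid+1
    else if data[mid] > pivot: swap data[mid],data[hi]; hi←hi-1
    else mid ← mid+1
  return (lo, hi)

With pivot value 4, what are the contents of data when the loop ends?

4 9 16 6 5 13 8

lo=0 mid=0 hi=6
8>4: swap(0,6), hi=5 ⇒ 4 13 9 16 6 5 8
4=4: mid=1
13>4: swap(1,5), hi=4 ⇒ 4 5 9 16 6 13 8
5>4: swap(1,4), hi=3 ⇒ 4 6 9 16 5 13 8
6>4: swap(1,3), hi=2 ⇒ 4 16 9 6 5 13 8
16>4: swap(1,2), hi=1 ⇒ 4 9 16 6 5 13 8
9>4: swap(1,1), hi=0 ⇒ 4 9 16 6 5 13 8
done. lo=0 hi=0; data=4 9 16 6 5 13 8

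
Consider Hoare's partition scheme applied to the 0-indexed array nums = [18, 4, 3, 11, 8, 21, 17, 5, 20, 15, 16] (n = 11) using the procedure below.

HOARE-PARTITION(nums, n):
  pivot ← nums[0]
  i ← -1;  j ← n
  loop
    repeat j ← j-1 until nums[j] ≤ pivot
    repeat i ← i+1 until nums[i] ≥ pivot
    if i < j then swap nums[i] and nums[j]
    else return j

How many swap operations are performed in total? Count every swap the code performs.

2

pivot=18
j stops at 10 (16), i stops at 0 (18); swap ⇒ [16, 4, 3, 11, 8, 21, 17, 5, 20, 15, 18]
j stops at 9 (15), i stops at 5 (21); swap ⇒ [16, 4, 3, 11, 8, 15, 17, 5, 20, 21, 18]
j stops at 7, i stops at 8; i≥j ⇒ return 7. nums=[16, 4, 3, 11, 8, 15, 17, 5, 20, 21, 18]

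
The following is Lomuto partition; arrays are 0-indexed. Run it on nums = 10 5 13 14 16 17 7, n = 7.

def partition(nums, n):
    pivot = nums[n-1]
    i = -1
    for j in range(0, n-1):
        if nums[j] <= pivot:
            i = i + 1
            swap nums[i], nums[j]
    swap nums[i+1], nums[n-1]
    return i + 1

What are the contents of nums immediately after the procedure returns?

pivot = nums[6] = 7; i = -1
j=0: nums[0]=10 > 7 → no swap
j=1: nums[1]=5 ≤ 7 → i=0, swap nums[0],nums[1] → 5 10 13 14 16 17 7
j=2: nums[2]=13 > 7 → no swap
j=3: nums[3]=14 > 7 → no swap
j=4: nums[4]=16 > 7 → no swap
j=5: nums[5]=17 > 7 → no swap
final swap nums[1],nums[6] → 5 7 13 14 16 17 10; return 1

5 7 13 14 16 17 10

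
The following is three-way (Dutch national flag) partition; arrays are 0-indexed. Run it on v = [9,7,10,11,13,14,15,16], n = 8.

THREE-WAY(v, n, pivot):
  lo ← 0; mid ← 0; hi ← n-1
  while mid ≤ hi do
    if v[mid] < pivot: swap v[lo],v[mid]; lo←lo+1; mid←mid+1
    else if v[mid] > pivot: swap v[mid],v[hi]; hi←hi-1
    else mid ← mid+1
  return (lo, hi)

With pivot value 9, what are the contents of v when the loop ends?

lo=0 mid=0 hi=7
9=9: mid=1
7<9: swap(0,1), lo=1 mid=2 ⇒ [7,9,10,11,13,14,15,16]
10>9: swap(2,7), hi=6 ⇒ [7,9,16,11,13,14,15,10]
16>9: swap(2,6), hi=5 ⇒ [7,9,15,11,13,14,16,10]
15>9: swap(2,5), hi=4 ⇒ [7,9,14,11,13,15,16,10]
14>9: swap(2,4), hi=3 ⇒ [7,9,13,11,14,15,16,10]
13>9: swap(2,3), hi=2 ⇒ [7,9,11,13,14,15,16,10]
11>9: swap(2,2), hi=1 ⇒ [7,9,11,13,14,15,16,10]
done. lo=1 hi=1; v=[7,9,11,13,14,15,16,10]

[7,9,11,13,14,15,16,10]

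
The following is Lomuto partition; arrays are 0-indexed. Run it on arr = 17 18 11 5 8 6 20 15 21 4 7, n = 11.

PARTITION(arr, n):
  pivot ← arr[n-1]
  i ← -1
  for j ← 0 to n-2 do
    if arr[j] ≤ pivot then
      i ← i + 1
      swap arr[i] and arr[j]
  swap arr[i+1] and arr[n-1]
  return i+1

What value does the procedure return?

pivot=7, i=-1
j=0: 17>7, skip
j=1: 18>7, skip
j=2: 11>7, skip
j=3: 5≤7, i=0, swap(0,3) ⇒ 5 18 11 17 8 6 20 15 21 4 7
j=4: 8>7, skip
j=5: 6≤7, i=1, swap(1,5) ⇒ 5 6 11 17 8 18 20 15 21 4 7
j=6: 20>7, skip
j=7: 15>7, skip
j=8: 21>7, skip
j=9: 4≤7, i=2, swap(2,9) ⇒ 5 6 4 17 8 18 20 15 21 11 7
swap(3,10) ⇒ 5 6 4 7 8 18 20 15 21 11 17; return 3

3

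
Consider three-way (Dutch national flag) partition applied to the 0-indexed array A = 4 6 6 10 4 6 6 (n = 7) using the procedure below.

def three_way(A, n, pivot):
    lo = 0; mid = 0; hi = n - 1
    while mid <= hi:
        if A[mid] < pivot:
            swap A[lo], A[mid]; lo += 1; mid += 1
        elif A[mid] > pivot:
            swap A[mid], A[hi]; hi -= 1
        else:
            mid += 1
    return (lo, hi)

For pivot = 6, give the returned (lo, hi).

pivot = 6; lo=0, mid=0, hi=6
A[mid]=4<6: swap A[0],A[0]; lo=1,mid=1 → 4 6 6 10 4 6 6
A[mid]=6=6: mid=2
A[mid]=6=6: mid=3
A[mid]=10>6: swap A[3],A[6]; hi=5 → 4 6 6 6 4 6 10
A[mid]=6=6: mid=4
A[mid]=4<6: swap A[1],A[4]; lo=2,mid=5 → 4 4 6 6 6 6 10
A[mid]=6=6: mid=6
end: lo=2, hi=5; A = 4 4 6 6 6 6 10

(2, 5)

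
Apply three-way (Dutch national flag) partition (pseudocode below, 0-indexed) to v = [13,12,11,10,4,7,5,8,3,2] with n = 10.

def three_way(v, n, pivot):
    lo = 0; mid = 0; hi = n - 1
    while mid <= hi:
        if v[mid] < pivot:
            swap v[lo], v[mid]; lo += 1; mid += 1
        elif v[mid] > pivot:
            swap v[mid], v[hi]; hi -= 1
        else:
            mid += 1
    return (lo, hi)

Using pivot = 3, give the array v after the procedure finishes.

[2,3,10,4,7,5,8,11,12,13]

pivot = 3; lo=0, mid=0, hi=9
v[mid]=13>3: swap v[0],v[9]; hi=8 → [2,12,11,10,4,7,5,8,3,13]
v[mid]=2<3: swap v[0],v[0]; lo=1,mid=1 → [2,12,11,10,4,7,5,8,3,13]
v[mid]=12>3: swap v[1],v[8]; hi=7 → [2,3,11,10,4,7,5,8,12,13]
v[mid]=3=3: mid=2
v[mid]=11>3: swap v[2],v[7]; hi=6 → [2,3,8,10,4,7,5,11,12,13]
v[mid]=8>3: swap v[2],v[6]; hi=5 → [2,3,5,10,4,7,8,11,12,13]
v[mid]=5>3: swap v[2],v[5]; hi=4 → [2,3,7,10,4,5,8,11,12,13]
v[mid]=7>3: swap v[2],v[4]; hi=3 → [2,3,4,10,7,5,8,11,12,13]
v[mid]=4>3: swap v[2],v[3]; hi=2 → [2,3,10,4,7,5,8,11,12,13]
v[mid]=10>3: swap v[2],v[2]; hi=1 → [2,3,10,4,7,5,8,11,12,13]
end: lo=1, hi=1; v = [2,3,10,4,7,5,8,11,12,13]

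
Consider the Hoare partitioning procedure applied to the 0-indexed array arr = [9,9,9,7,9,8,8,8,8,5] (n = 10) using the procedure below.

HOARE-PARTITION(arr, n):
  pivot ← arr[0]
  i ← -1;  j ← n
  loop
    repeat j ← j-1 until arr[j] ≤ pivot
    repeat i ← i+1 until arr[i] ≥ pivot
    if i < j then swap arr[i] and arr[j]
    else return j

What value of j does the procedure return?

pivot=9
j stops at 9 (5), i stops at 0 (9); swap ⇒ [5,9,9,7,9,8,8,8,8,9]
j stops at 8 (8), i stops at 1 (9); swap ⇒ [5,8,9,7,9,8,8,8,9,9]
j stops at 7 (8), i stops at 2 (9); swap ⇒ [5,8,8,7,9,8,8,9,9,9]
j stops at 6 (8), i stops at 4 (9); swap ⇒ [5,8,8,7,8,8,9,9,9,9]
j stops at 5, i stops at 6; i≥j ⇒ return 5. arr=[5,8,8,7,8,8,9,9,9,9]

5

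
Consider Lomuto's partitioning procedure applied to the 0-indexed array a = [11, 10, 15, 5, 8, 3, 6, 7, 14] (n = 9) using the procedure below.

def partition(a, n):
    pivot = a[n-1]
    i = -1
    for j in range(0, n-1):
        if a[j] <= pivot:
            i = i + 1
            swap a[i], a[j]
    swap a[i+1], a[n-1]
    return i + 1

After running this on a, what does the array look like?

[11, 10, 5, 8, 3, 6, 7, 14, 15]

pivot = a[8] = 14; i = -1
j=0: a[0]=11 ≤ 14 → i=0, swap a[0],a[0] (no change) → [11, 10, 15, 5, 8, 3, 6, 7, 14]
j=1: a[1]=10 ≤ 14 → i=1, swap a[1],a[1] (no change) → [11, 10, 15, 5, 8, 3, 6, 7, 14]
j=2: a[2]=15 > 14 → no swap
j=3: a[3]=5 ≤ 14 → i=2, swap a[2],a[3] → [11, 10, 5, 15, 8, 3, 6, 7, 14]
j=4: a[4]=8 ≤ 14 → i=3, swap a[3],a[4] → [11, 10, 5, 8, 15, 3, 6, 7, 14]
j=5: a[5]=3 ≤ 14 → i=4, swap a[4],a[5] → [11, 10, 5, 8, 3, 15, 6, 7, 14]
j=6: a[6]=6 ≤ 14 → i=5, swap a[5],a[6] → [11, 10, 5, 8, 3, 6, 15, 7, 14]
j=7: a[7]=7 ≤ 14 → i=6, swap a[6],a[7] → [11, 10, 5, 8, 3, 6, 7, 15, 14]
final swap a[7],a[8] → [11, 10, 5, 8, 3, 6, 7, 14, 15]; return 7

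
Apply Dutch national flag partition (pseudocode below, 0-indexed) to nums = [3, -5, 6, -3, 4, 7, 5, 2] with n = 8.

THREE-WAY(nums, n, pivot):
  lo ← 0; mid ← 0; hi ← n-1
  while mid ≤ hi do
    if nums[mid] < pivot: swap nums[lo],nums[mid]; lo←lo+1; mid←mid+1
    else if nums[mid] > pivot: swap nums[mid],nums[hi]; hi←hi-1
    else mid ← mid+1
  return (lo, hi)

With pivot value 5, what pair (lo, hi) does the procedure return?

pivot = 5; lo=0, mid=0, hi=7
nums[mid]=3<5: swap nums[0],nums[0]; lo=1,mid=1 → [3, -5, 6, -3, 4, 7, 5, 2]
nums[mid]=-5<5: swap nums[1],nums[1]; lo=2,mid=2 → [3, -5, 6, -3, 4, 7, 5, 2]
nums[mid]=6>5: swap nums[2],nums[7]; hi=6 → [3, -5, 2, -3, 4, 7, 5, 6]
nums[mid]=2<5: swap nums[2],nums[2]; lo=3,mid=3 → [3, -5, 2, -3, 4, 7, 5, 6]
nums[mid]=-3<5: swap nums[3],nums[3]; lo=4,mid=4 → [3, -5, 2, -3, 4, 7, 5, 6]
nums[mid]=4<5: swap nums[4],nums[4]; lo=5,mid=5 → [3, -5, 2, -3, 4, 7, 5, 6]
nums[mid]=7>5: swap nums[5],nums[6]; hi=5 → [3, -5, 2, -3, 4, 5, 7, 6]
nums[mid]=5=5: mid=6
end: lo=5, hi=5; nums = [3, -5, 2, -3, 4, 5, 7, 6]

(5, 5)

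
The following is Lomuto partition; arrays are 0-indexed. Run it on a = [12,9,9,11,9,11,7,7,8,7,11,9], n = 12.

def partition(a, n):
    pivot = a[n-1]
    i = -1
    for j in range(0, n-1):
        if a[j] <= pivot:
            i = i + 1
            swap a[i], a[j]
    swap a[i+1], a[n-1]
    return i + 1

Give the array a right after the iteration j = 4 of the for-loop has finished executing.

[9,9,9,11,12,11,7,7,8,7,11,9]

pivot=9, i=-1
j=0: 12>9, skip
j=1: 9≤9, i=0, swap(0,1) ⇒ [9,12,9,11,9,11,7,7,8,7,11,9]
j=2: 9≤9, i=1, swap(1,2) ⇒ [9,9,12,11,9,11,7,7,8,7,11,9]
j=3: 11>9, skip
j=4: 9≤9, i=2, swap(2,4) ⇒ [9,9,9,11,12,11,7,7,8,7,11,9]
(after j=4) a = [9,9,9,11,12,11,7,7,8,7,11,9]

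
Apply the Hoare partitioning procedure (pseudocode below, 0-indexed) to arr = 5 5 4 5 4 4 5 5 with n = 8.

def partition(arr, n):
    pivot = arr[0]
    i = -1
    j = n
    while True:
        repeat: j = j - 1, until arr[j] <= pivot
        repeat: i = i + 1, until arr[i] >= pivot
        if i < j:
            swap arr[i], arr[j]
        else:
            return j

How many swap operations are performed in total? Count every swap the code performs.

pivot=5
j stops at 7 (5), i stops at 0 (5); swap ⇒ 5 5 4 5 4 4 5 5
j stops at 6 (5), i stops at 1 (5); swap ⇒ 5 5 4 5 4 4 5 5
j stops at 5 (4), i stops at 3 (5); swap ⇒ 5 5 4 4 4 5 5 5
j stops at 4, i stops at 5; i≥j ⇒ return 4. arr=5 5 4 4 4 5 5 5

3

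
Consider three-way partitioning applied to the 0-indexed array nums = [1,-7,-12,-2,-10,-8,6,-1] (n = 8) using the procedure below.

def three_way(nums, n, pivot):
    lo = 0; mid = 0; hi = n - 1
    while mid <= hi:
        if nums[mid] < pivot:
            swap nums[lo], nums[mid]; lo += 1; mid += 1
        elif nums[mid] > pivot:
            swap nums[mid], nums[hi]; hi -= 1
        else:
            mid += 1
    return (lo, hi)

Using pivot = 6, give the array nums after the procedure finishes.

[1,-7,-12,-2,-10,-8,-1,6]

lo=0 mid=0 hi=7
1<6: swap(0,0), lo=1 mid=1 ⇒ [1,-7,-12,-2,-10,-8,6,-1]
-7<6: swap(1,1), lo=2 mid=2 ⇒ [1,-7,-12,-2,-10,-8,6,-1]
-12<6: swap(2,2), lo=3 mid=3 ⇒ [1,-7,-12,-2,-10,-8,6,-1]
-2<6: swap(3,3), lo=4 mid=4 ⇒ [1,-7,-12,-2,-10,-8,6,-1]
-10<6: swap(4,4), lo=5 mid=5 ⇒ [1,-7,-12,-2,-10,-8,6,-1]
-8<6: swap(5,5), lo=6 mid=6 ⇒ [1,-7,-12,-2,-10,-8,6,-1]
6=6: mid=7
-1<6: swap(6,7), lo=7 mid=8 ⇒ [1,-7,-12,-2,-10,-8,-1,6]
done. lo=7 hi=7; nums=[1,-7,-12,-2,-10,-8,-1,6]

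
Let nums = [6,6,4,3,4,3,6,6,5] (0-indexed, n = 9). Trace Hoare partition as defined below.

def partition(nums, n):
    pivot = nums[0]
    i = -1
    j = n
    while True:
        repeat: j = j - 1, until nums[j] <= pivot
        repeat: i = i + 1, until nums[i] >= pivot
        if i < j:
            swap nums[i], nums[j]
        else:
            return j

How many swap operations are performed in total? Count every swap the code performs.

pivot = nums[0] = 6; i = -1, j = 9
j→8 (nums[8]=5≤6), i→0 (nums[0]=6≥6); i<j, swap → [5,6,4,3,4,3,6,6,6]
j→7 (nums[7]=6≤6), i→1 (nums[1]=6≥6); i<j, swap → [5,6,4,3,4,3,6,6,6]
j→6, i→6; i≥j, return j=6. nums = [5,6,4,3,4,3,6,6,6]

2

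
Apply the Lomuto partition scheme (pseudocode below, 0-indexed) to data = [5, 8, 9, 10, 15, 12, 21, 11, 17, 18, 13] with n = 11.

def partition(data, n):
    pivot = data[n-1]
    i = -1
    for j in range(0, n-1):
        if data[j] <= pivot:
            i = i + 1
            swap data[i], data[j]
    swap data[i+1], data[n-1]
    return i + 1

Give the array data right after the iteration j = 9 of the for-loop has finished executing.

pivot = data[10] = 13; i = -1
j=0: data[0]=5 ≤ 13 → i=0, swap data[0],data[0] (no change) → [5, 8, 9, 10, 15, 12, 21, 11, 17, 18, 13]
j=1: data[1]=8 ≤ 13 → i=1, swap data[1],data[1] (no change) → [5, 8, 9, 10, 15, 12, 21, 11, 17, 18, 13]
j=2: data[2]=9 ≤ 13 → i=2, swap data[2],data[2] (no change) → [5, 8, 9, 10, 15, 12, 21, 11, 17, 18, 13]
j=3: data[3]=10 ≤ 13 → i=3, swap data[3],data[3] (no change) → [5, 8, 9, 10, 15, 12, 21, 11, 17, 18, 13]
j=4: data[4]=15 > 13 → no swap
j=5: data[5]=12 ≤ 13 → i=4, swap data[4],data[5] → [5, 8, 9, 10, 12, 15, 21, 11, 17, 18, 13]
j=6: data[6]=21 > 13 → no swap
j=7: data[7]=11 ≤ 13 → i=5, swap data[5],data[7] → [5, 8, 9, 10, 12, 11, 21, 15, 17, 18, 13]
j=8: data[8]=17 > 13 → no swap
j=9: data[9]=18 > 13 → no swap
(after j=9) data = [5, 8, 9, 10, 12, 11, 21, 15, 17, 18, 13]

[5, 8, 9, 10, 12, 11, 21, 15, 17, 18, 13]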